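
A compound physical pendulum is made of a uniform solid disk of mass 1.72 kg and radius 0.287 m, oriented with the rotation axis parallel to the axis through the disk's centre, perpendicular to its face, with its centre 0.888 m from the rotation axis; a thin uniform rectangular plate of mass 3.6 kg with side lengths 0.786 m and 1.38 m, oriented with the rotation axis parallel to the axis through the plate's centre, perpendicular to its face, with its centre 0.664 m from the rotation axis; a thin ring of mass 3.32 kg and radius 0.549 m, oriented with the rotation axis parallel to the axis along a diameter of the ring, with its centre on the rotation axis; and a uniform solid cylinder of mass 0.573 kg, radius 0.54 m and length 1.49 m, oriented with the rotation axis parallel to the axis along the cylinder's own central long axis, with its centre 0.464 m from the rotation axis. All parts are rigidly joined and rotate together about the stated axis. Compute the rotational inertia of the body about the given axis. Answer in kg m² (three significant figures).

Solid disk: I_cm = (1/2)MR² = (1/2)(1.72)(0.287)² = 0.070837 kg m²; centre at d = 0.888 m, so the parallel axis theorem gives I = 0.070837 + (1.72)(0.888)² = 1.4271 kg m².
Rectangular plate: I_cm = (1/12)M(a²+b²) = (1/12)(3.6)[(0.786)² + (1.38)²] = 0.75666 kg m²; centre at d = 0.664 m, so the parallel axis theorem gives I = 0.75666 + (3.6)(0.664)² = 2.3439 kg m².
Thin ring: I_cm = (1/2)MR² = (1/2)(3.32)(0.549)² = 0.50033 kg m²; axis through the centre, so I = 0.50033 kg m².
Solid cylinder: I_cm = (1/2)MR² = (1/2)(0.573)(0.54)² = 0.083543 kg m²; centre at d = 0.464 m, so the parallel axis theorem gives I = 0.083543 + (0.573)(0.464)² = 0.20691 kg m².
Total I = 1.4271 + 2.3439 + 0.50033 + 0.20691 = 4.4783 kg m².

4.48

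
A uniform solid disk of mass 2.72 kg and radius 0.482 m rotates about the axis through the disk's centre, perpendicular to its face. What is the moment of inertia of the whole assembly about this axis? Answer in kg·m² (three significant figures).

0.316

I_cm = (1/2)MR² = (1/2)(2.72)(0.482)² = 0.31596 kg·m²; axis through the centre, so I = 0.31596 kg·m².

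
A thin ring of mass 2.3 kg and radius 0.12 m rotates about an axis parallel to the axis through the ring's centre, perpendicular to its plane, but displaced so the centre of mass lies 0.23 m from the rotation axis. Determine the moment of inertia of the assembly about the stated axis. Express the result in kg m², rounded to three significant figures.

0.155

I_cm = MR² = (2.3)(0.12)² = 0.03312 kg m²; centre at d = 0.23 m, so the parallel axis theorem gives I = 0.03312 + (2.3)(0.23)² = 0.15479 kg m².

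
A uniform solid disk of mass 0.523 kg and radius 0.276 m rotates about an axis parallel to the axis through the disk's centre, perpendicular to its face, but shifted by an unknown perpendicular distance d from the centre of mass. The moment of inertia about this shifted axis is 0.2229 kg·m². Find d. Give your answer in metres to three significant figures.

About the centre-of-mass axis, I_cm = (1/2)MR² = (1/2)(0.523)(0.276)² = 0.01992 kg·m².
Parallel axis theorem: I = I_cm + Md², so Md² = 0.2229 − 0.01992 = 0.20298 kg·m².
d = √(0.20298 / 0.523) = 0.62298 m.

0.623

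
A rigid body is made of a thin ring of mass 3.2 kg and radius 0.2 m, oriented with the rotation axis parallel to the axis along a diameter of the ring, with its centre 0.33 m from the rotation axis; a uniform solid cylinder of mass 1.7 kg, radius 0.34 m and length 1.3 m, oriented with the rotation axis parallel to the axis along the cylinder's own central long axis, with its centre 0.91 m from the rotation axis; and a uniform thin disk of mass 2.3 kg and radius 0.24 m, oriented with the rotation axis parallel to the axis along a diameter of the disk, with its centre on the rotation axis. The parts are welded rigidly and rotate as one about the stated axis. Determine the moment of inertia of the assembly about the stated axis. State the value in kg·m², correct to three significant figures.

1.95

Thin ring: I_cm = (1/2)MR² = (1/2)(3.2)(0.2)² = 0.064 kg·m²; centre at d = 0.33 m, so the parallel axis theorem gives I = 0.064 + (3.2)(0.33)² = 0.41248 kg·m².
Solid cylinder: I_cm = (1/2)MR² = (1/2)(1.7)(0.34)² = 0.09826 kg·m²; centre at d = 0.91 m, so the parallel axis theorem gives I = 0.09826 + (1.7)(0.91)² = 1.506 kg·m².
Thin disk: I_cm = (1/4)MR² = (1/4)(2.3)(0.24)² = 0.03312 kg·m²; axis through the centre, so I = 0.03312 kg·m².
Total I = 0.41248 + 1.506 + 0.03312 = 1.9516 kg·m².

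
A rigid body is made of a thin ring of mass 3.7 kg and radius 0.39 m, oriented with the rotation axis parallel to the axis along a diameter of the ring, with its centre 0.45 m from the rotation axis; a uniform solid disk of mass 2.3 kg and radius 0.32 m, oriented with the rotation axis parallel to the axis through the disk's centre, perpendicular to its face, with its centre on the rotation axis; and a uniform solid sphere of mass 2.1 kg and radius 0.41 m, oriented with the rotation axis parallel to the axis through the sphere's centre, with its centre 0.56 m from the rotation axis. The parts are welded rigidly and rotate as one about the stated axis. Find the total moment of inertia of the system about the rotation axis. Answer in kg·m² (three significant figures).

Thin ring: I_cm = (1/2)MR² = (1/2)(3.7)(0.39)² = 0.28139 kg·m²; centre at d = 0.45 m, so the parallel axis theorem gives I = 0.28139 + (3.7)(0.45)² = 1.0306 kg·m².
Solid disk: I_cm = (1/2)MR² = (1/2)(2.3)(0.32)² = 0.11776 kg·m²; axis through the centre, so I = 0.11776 kg·m².
Solid sphere: I_cm = (2/5)MR² = (2/5)(2.1)(0.41)² = 0.1412 kg·m²; centre at d = 0.56 m, so the parallel axis theorem gives I = 0.1412 + (2.1)(0.56)² = 0.79976 kg·m².
Total I = 1.0306 + 0.11776 + 0.79976 = 1.9482 kg·m².

1.95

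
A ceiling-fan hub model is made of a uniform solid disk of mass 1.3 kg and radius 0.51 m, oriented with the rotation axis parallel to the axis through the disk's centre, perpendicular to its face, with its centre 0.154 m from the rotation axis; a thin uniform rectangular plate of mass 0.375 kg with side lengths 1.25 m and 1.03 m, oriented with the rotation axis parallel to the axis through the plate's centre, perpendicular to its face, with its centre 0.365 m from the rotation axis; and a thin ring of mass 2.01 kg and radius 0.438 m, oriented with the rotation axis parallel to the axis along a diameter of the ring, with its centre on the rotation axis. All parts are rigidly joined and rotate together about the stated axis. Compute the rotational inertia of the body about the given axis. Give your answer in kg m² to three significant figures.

Solid disk: I_cm = (1/2)MR² = (1/2)(1.3)(0.51)² = 0.16906 kg m²; centre at d = 0.154 m, so I = I_cm + Md² gives I = 0.16906 + (1.3)(0.154)² = 0.1999 kg m².
Rectangular plate: I_cm = (1/12)M(a²+b²) = (1/12)(0.375)[(1.25)² + (1.03)²] = 0.081981 kg m²; centre at d = 0.365 m, so I = I_cm + Md² gives I = 0.081981 + (0.375)(0.365)² = 0.13194 kg m².
Thin ring: I_cm = (1/2)MR² = (1/2)(2.01)(0.438)² = 0.1928 kg m²; axis through the centre, so I = 0.1928 kg m².
Total I = 0.1999 + 0.13194 + 0.1928 = 0.52464 kg m².

0.525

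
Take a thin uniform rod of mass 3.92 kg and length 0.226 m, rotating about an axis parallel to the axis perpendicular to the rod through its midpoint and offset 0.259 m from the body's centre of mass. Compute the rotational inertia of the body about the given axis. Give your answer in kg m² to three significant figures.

0.280

I_cm = (1/12)ML² = (1/12)(3.92)(0.226)² = 0.016685 kg m²; centre at d = 0.259 m, so I = I_cm + Md² gives I = 0.016685 + (3.92)(0.259)² = 0.27964 kg m².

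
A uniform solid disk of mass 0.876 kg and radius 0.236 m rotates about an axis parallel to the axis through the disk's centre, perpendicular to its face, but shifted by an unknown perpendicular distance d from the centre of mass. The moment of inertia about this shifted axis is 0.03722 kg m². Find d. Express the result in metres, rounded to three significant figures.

About the centre-of-mass axis, I_cm = (1/2)MR² = (1/2)(0.876)(0.236)² = 0.024395 kg m².
Parallel axis theorem: I = I_cm + Md², so Md² = 0.03722 − 0.024395 = 0.012825 kg m².
d = √(0.012825 / 0.876) = 0.121 m.

0.121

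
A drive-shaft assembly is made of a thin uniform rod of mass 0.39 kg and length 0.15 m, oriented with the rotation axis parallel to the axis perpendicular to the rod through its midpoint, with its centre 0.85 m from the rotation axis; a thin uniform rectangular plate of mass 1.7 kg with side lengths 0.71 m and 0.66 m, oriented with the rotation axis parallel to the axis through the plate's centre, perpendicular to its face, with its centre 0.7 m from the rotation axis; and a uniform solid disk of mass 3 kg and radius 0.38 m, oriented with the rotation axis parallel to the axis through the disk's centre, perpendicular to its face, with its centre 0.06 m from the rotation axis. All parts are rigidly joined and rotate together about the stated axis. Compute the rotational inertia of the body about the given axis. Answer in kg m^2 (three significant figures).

1.48

Thin rod: I_cm = (1/12)ML² = (1/12)(0.39)(0.15)² = 0.00073125 kg m^2; centre at d = 0.85 m, so I = I_cm + Md² gives I = 0.00073125 + (0.39)(0.85)² = 0.28251 kg m^2.
Rectangular plate: I_cm = (1/12)M(a²+b²) = (1/12)(1.7)[(0.71)² + (0.66)²] = 0.13312 kg m^2; centre at d = 0.7 m, so I = I_cm + Md² gives I = 0.13312 + (1.7)(0.7)² = 0.96612 kg m^2.
Solid disk: I_cm = (1/2)MR² = (1/2)(3)(0.38)² = 0.2166 kg m^2; centre at d = 0.06 m, so I = I_cm + Md² gives I = 0.2166 + (3)(0.06)² = 0.2274 kg m^2.
Total I = 0.28251 + 0.96612 + 0.2274 = 1.476 kg m^2.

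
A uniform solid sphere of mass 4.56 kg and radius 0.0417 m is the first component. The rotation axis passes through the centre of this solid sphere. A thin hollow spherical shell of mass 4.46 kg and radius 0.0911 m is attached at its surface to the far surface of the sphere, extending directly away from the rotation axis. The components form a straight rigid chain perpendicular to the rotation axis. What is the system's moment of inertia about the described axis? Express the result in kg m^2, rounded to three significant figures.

Solid sphere: I_cm = (2/5)MR² = (2/5)(4.56)(0.0417)² = 0.0031717 kg m^2; axis through the centre, so I = 0.0031717 kg m^2.
Spherical shell: I_cm = (2/3)MR² = (2/3)(4.46)(0.0911)² = 0.024676 kg m^2; centre at d = 0.0417 + 0.0911 = 0.1328 m, so the parallel axis theorem gives I = 0.024676 + (4.46)(0.1328)² = 0.10333 kg m^2.
Total I = 0.0031717 + 0.10333 = 0.1065 kg m^2.

0.107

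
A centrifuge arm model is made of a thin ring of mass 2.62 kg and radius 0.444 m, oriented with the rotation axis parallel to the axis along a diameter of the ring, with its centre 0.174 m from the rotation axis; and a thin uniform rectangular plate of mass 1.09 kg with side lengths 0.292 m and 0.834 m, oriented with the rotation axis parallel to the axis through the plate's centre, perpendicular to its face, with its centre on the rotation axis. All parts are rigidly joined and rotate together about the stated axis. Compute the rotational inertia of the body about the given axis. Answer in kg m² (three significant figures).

Thin ring: I_cm = (1/2)MR² = (1/2)(2.62)(0.444)² = 0.25825 kg m²; centre at d = 0.174 m, so I = I_cm + Md² gives I = 0.25825 + (2.62)(0.174)² = 0.33757 kg m².
Rectangular plate: I_cm = (1/12)M(a²+b²) = (1/12)(1.09)[(0.292)² + (0.834)²] = 0.070924 kg m²; axis through the centre, so I = 0.070924 kg m².
Total I = 0.33757 + 0.070924 = 0.4085 kg m².

0.408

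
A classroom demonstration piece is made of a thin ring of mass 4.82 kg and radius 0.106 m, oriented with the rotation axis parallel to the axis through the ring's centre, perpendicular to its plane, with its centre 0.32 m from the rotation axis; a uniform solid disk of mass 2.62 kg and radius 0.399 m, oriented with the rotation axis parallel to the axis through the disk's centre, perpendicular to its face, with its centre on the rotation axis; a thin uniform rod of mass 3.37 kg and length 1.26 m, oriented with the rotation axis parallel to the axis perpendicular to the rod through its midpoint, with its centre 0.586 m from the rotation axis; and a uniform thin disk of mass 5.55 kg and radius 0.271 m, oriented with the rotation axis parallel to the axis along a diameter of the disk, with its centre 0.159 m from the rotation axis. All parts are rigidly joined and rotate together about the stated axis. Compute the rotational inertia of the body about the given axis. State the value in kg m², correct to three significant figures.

2.60

Thin ring: I_cm = MR² = (4.82)(0.106)² = 0.054158 kg m²; centre at d = 0.32 m, so the parallel axis theorem gives I = 0.054158 + (4.82)(0.32)² = 0.54773 kg m².
Solid disk: I_cm = (1/2)MR² = (1/2)(2.62)(0.399)² = 0.20855 kg m²; axis through the centre, so I = 0.20855 kg m².
Thin rod: I_cm = (1/12)ML² = (1/12)(3.37)(1.26)² = 0.44585 kg m²; centre at d = 0.586 m, so the parallel axis theorem gives I = 0.44585 + (3.37)(0.586)² = 1.6031 kg m².
Thin disk: I_cm = (1/4)MR² = (1/4)(5.55)(0.271)² = 0.1019 kg m²; centre at d = 0.159 m, so the parallel axis theorem gives I = 0.1019 + (5.55)(0.159)² = 0.24221 kg m².
Total I = 0.54773 + 0.20855 + 1.6031 + 0.24221 = 2.6016 kg m².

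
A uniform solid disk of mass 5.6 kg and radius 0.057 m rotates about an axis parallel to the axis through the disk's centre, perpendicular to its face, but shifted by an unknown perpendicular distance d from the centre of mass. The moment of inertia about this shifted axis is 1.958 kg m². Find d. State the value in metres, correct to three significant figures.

0.590

About the centre-of-mass axis, I_cm = (1/2)MR² = (1/2)(5.6)(0.057)² = 0.0090972 kg m².
Parallel axis theorem: I = I_cm + Md², so Md² = 1.958 − 0.0090972 = 1.9489 kg m².
d = √(1.9489 / 5.6) = 0.58993 m.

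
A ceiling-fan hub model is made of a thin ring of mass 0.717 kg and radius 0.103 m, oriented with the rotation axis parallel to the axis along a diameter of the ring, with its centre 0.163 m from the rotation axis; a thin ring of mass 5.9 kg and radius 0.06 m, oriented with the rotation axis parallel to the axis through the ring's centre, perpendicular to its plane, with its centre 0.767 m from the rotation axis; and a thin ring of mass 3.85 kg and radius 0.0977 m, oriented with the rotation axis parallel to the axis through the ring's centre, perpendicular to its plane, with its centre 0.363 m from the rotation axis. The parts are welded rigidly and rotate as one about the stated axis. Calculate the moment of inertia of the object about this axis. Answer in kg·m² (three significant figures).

4.06

Thin ring: I_cm = (1/2)MR² = (1/2)(0.717)(0.103)² = 0.0038033 kg·m²; centre at d = 0.163 m, so the parallel axis theorem gives I = 0.0038033 + (0.717)(0.163)² = 0.022853 kg·m².
Thin ring: I_cm = MR² = (5.9)(0.06)² = 0.02124 kg·m²; centre at d = 0.767 m, so the parallel axis theorem gives I = 0.02124 + (5.9)(0.767)² = 3.4921 kg·m².
Thin ring: I_cm = MR² = (3.85)(0.0977)² = 0.036749 kg·m²; centre at d = 0.363 m, so the parallel axis theorem gives I = 0.036749 + (3.85)(0.363)² = 0.54406 kg·m².
Total I = 0.022853 + 3.4921 + 0.54406 = 4.0591 kg·m².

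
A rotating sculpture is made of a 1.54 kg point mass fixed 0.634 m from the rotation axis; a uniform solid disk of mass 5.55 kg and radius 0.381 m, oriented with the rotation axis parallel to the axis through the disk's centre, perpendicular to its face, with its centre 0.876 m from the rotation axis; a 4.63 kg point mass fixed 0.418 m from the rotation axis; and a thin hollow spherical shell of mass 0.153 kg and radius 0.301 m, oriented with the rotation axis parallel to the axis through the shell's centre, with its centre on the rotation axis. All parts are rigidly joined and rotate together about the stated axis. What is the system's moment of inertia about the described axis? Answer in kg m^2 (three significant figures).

6.10

Point mass: I_cm = 0; centre at d = 0.634 m, so I = I_cm + Md² gives I = 0 + (1.54)(0.634)² = 0.61901 kg m^2.
Solid disk: I_cm = (1/2)MR² = (1/2)(5.55)(0.381)² = 0.40282 kg m^2; centre at d = 0.876 m, so I = I_cm + Md² gives I = 0.40282 + (5.55)(0.876)² = 4.6618 kg m^2.
Point mass: I_cm = 0; centre at d = 0.418 m, so I = I_cm + Md² gives I = 0 + (4.63)(0.418)² = 0.80897 kg m^2.
Spherical shell: I_cm = (2/3)MR² = (2/3)(0.153)(0.301)² = 0.0092413 kg m^2; axis through the centre, so I = 0.0092413 kg m^2.
Total I = 0.61901 + 4.6618 + 0.80897 + 0.0092413 = 6.099 kg m^2.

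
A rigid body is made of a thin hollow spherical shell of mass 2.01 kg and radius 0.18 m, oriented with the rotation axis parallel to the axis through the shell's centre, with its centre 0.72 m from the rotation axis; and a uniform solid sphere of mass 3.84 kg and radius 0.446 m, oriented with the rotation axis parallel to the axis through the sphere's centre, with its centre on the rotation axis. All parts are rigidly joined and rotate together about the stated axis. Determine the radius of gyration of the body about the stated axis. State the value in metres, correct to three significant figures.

0.488

Spherical shell: I_cm = (2/3)MR² = (2/3)(2.01)(0.18)² = 0.043416 kg·m²; centre at d = 0.72 m, so the parallel axis theorem gives I = 0.043416 + (2.01)(0.72)² = 1.0854 kg·m².
Solid sphere: I_cm = (2/5)MR² = (2/5)(3.84)(0.446)² = 0.30553 kg·m²; axis through the centre, so I = 0.30553 kg·m².
Total I = 1.3909 kg·m²; total mass M = 5.85 kg.
k = √(I/M) = √(1.3909/5.85) = 0.48761 m.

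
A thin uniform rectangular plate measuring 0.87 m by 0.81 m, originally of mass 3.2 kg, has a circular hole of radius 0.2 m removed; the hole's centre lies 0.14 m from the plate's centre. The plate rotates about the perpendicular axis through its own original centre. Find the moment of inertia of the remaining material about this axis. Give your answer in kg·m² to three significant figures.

Unpierced body about its centre: I₀ = (1/12)M(a²+b²) = (1/12)(3.2)[(0.87)² + (0.81)²] = 0.3768 kg·m².
The removed disk has mass m = M·πr²/(ab) = (3.2)·π(0.2)²/(0.87·0.81) = 0.57063 kg (same uniform areal density).
Its moment of inertia about the rotation axis (parallel-axis theorem): I_hole = (1/2)mr² + md² = (1/2)(0.57063)(0.2)² + (0.57063)(0.14)² = 0.022597 kg·m².
Treating the hole as negative mass, I = I₀ − I_hole = 0.3768 − 0.022597 = 0.3542 kg·m².

0.354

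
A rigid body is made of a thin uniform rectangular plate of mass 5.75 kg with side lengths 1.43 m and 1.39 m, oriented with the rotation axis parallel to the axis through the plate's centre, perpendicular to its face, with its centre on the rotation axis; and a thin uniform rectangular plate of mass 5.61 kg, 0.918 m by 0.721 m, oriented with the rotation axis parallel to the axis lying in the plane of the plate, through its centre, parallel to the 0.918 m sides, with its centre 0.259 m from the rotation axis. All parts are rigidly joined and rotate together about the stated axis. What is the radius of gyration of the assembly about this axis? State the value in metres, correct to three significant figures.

0.471

Rectangular plate: I_cm = (1/12)M(a²+b²) = (1/12)(5.75)[(1.43)² + (1.39)²] = 1.9056 kg·m²; axis through the centre, so I = 1.9056 kg·m².
Rectangular plate: I_cm = (1/12)Mb² = (1/12)(5.61)(0.721)² = 0.24303 kg·m²; centre at d = 0.259 m, so I = I_cm + Md² gives I = 0.24303 + (5.61)(0.259)² = 0.61935 kg·m².
Total I = 2.525 kg·m²; total mass M = 11.36 kg.
k = √(I/M) = √(2.525/11.36) = 0.47146 m.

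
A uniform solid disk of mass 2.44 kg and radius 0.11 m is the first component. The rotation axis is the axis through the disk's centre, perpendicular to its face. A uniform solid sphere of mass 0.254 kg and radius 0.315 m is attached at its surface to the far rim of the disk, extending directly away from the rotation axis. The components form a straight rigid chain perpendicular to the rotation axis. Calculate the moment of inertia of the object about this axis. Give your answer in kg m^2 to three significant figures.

Solid disk: I_cm = (1/2)MR² = (1/2)(2.44)(0.11)² = 0.014762 kg m^2; axis through the centre, so I = 0.014762 kg m^2.
Solid sphere: I_cm = (2/5)MR² = (2/5)(0.254)(0.315)² = 0.010081 kg m^2; centre at d = 0.11 + 0.315 = 0.425 m, so the parallel axis theorem gives I = 0.010081 + (0.254)(0.425)² = 0.05596 kg m^2.
Total I = 0.014762 + 0.05596 = 0.070722 kg m^2.

0.0707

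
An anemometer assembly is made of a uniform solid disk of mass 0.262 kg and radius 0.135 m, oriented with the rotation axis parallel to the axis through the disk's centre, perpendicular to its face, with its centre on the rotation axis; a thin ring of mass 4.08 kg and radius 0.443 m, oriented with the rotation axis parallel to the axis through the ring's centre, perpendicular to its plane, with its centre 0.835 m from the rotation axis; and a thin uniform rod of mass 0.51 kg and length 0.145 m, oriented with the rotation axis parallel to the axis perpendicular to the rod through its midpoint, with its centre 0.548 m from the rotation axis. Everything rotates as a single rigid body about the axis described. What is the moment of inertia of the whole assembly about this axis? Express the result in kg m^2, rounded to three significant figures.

3.80

Solid disk: I_cm = (1/2)MR² = (1/2)(0.262)(0.135)² = 0.0023875 kg m^2; axis through the centre, so I = 0.0023875 kg m^2.
Thin ring: I_cm = MR² = (4.08)(0.443)² = 0.8007 kg m^2; centre at d = 0.835 m, so the parallel axis theorem gives I = 0.8007 + (4.08)(0.835)² = 3.6454 kg m^2.
Thin rod: I_cm = (1/12)ML² = (1/12)(0.51)(0.145)² = 0.00089356 kg m^2; centre at d = 0.548 m, so the parallel axis theorem gives I = 0.00089356 + (0.51)(0.548)² = 0.15405 kg m^2.
Total I = 0.0023875 + 3.6454 + 0.15405 = 3.8018 kg m^2.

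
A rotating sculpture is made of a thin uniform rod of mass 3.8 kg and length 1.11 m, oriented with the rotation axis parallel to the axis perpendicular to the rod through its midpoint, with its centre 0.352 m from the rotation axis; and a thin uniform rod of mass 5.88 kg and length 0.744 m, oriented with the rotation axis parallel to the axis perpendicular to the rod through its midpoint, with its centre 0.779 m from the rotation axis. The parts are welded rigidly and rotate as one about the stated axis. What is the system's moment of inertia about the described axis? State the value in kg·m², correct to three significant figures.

4.70

Thin rod: I_cm = (1/12)ML² = (1/12)(3.8)(1.11)² = 0.39017 kg·m²; centre at d = 0.352 m, so I = I_cm + Md² gives I = 0.39017 + (3.8)(0.352)² = 0.861 kg·m².
Thin rod: I_cm = (1/12)ML² = (1/12)(5.88)(0.744)² = 0.27123 kg·m²; centre at d = 0.779 m, so I = I_cm + Md² gives I = 0.27123 + (5.88)(0.779)² = 3.8395 kg·m².
Total I = 0.861 + 3.8395 = 4.7005 kg·m².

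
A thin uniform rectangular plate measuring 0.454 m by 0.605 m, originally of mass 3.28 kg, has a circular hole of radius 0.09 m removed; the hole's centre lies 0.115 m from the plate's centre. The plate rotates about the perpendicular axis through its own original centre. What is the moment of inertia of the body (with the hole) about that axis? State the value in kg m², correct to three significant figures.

0.151

Unpierced body about its centre: I₀ = (1/12)M(a²+b²) = (1/12)(3.28)[(0.454)² + (0.605)²] = 0.15639 kg m².
The removed disk has mass m = M·πr²/(ab) = (3.28)·π(0.09)²/(0.454·0.605) = 0.30388 kg (same uniform areal density).
Its moment of inertia about the rotation axis (parallel-axis theorem): I_hole = (1/2)mr² + md² = (1/2)(0.30388)(0.09)² + (0.30388)(0.115)² = 0.0052495 kg m².
Treating the hole as negative mass, I = I₀ − I_hole = 0.15639 − 0.0052495 = 0.15114 kg m².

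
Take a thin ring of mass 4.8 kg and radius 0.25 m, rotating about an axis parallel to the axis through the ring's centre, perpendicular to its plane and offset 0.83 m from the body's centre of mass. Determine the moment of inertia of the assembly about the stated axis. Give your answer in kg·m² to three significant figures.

3.61

I_cm = MR² = (4.8)(0.25)² = 0.3 kg·m²; centre at d = 0.83 m, so I = I_cm + Md² gives I = 0.3 + (4.8)(0.83)² = 3.6067 kg·m².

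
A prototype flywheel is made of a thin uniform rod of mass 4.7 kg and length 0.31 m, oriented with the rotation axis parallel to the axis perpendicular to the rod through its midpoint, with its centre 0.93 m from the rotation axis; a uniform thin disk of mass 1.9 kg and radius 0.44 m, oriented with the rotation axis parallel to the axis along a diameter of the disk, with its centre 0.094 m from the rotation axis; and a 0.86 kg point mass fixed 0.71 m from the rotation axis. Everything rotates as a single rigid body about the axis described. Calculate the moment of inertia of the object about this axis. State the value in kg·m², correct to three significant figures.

4.64

Thin rod: I_cm = (1/12)ML² = (1/12)(4.7)(0.31)² = 0.037639 kg·m²; centre at d = 0.93 m, so the parallel axis theorem gives I = 0.037639 + (4.7)(0.93)² = 4.1027 kg·m².
Thin disk: I_cm = (1/4)MR² = (1/4)(1.9)(0.44)² = 0.09196 kg·m²; centre at d = 0.094 m, so the parallel axis theorem gives I = 0.09196 + (1.9)(0.094)² = 0.10875 kg·m².
Point mass: I_cm = 0; centre at d = 0.71 m, so the parallel axis theorem gives I = 0 + (0.86)(0.71)² = 0.43353 kg·m².
Total I = 4.1027 + 0.10875 + 0.43353 = 4.6449 kg·m².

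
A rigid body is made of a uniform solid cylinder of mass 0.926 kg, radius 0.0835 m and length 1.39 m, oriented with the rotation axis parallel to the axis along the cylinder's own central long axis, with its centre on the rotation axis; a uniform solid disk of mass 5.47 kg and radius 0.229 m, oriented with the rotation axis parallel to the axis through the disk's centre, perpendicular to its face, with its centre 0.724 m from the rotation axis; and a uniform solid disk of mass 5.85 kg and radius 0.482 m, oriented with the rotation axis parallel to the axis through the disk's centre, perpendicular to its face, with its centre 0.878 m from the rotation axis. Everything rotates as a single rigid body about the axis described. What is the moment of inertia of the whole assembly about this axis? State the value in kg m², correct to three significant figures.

8.20

Solid cylinder: I_cm = (1/2)MR² = (1/2)(0.926)(0.0835)² = 0.0032282 kg m²; axis through the centre, so I = 0.0032282 kg m².
Solid disk: I_cm = (1/2)MR² = (1/2)(5.47)(0.229)² = 0.14343 kg m²; centre at d = 0.724 m, so the parallel axis theorem gives I = 0.14343 + (5.47)(0.724)² = 3.0107 kg m².
Solid disk: I_cm = (1/2)MR² = (1/2)(5.85)(0.482)² = 0.67955 kg m²; centre at d = 0.878 m, so the parallel axis theorem gives I = 0.67955 + (5.85)(0.878)² = 5.1892 kg m².
Total I = 0.0032282 + 3.0107 + 5.1892 = 8.2031 kg m².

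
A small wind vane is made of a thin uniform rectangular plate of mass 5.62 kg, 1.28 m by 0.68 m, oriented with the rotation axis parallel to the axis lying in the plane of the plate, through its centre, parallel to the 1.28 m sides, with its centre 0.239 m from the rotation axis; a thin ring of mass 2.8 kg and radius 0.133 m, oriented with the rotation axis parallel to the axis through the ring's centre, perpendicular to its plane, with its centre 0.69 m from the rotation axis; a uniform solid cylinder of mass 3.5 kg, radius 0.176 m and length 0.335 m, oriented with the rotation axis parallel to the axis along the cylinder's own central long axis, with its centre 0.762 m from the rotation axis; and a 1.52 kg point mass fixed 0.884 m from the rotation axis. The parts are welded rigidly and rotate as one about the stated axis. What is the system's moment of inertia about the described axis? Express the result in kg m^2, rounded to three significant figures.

5.19

Rectangular plate: I_cm = (1/12)Mb² = (1/12)(5.62)(0.68)² = 0.21656 kg m^2; centre at d = 0.239 m, so the parallel axis theorem gives I = 0.21656 + (5.62)(0.239)² = 0.53758 kg m^2.
Thin ring: I_cm = MR² = (2.8)(0.133)² = 0.049529 kg m^2; centre at d = 0.69 m, so the parallel axis theorem gives I = 0.049529 + (2.8)(0.69)² = 1.3826 kg m^2.
Solid cylinder: I_cm = (1/2)MR² = (1/2)(3.5)(0.176)² = 0.054208 kg m^2; centre at d = 0.762 m, so the parallel axis theorem gives I = 0.054208 + (3.5)(0.762)² = 2.0865 kg m^2.
Point mass: I_cm = 0; centre at d = 0.884 m, so the parallel axis theorem gives I = 0 + (1.52)(0.884)² = 1.1878 kg m^2.
Total I = 0.53758 + 1.3826 + 2.0865 + 1.1878 = 5.1945 kg m^2.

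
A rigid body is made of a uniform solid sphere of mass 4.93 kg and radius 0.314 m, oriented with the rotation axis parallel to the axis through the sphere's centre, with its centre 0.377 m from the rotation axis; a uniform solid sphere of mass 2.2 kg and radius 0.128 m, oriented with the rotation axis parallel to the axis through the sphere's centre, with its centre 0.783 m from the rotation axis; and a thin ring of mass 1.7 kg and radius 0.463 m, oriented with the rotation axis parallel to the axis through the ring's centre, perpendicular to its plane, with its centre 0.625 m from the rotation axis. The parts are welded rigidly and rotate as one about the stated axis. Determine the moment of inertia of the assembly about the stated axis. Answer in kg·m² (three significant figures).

3.29

Solid sphere: I_cm = (2/5)MR² = (2/5)(4.93)(0.314)² = 0.19443 kg·m²; centre at d = 0.377 m, so the parallel axis theorem gives I = 0.19443 + (4.93)(0.377)² = 0.89513 kg·m².
Solid sphere: I_cm = (2/5)MR² = (2/5)(2.2)(0.128)² = 0.014418 kg·m²; centre at d = 0.783 m, so the parallel axis theorem gives I = 0.014418 + (2.2)(0.783)² = 1.3632 kg·m².
Thin ring: I_cm = MR² = (1.7)(0.463)² = 0.36443 kg·m²; centre at d = 0.625 m, so the parallel axis theorem gives I = 0.36443 + (1.7)(0.625)² = 1.0285 kg·m².
Total I = 0.89513 + 1.3632 + 1.0285 = 3.2868 kg·m².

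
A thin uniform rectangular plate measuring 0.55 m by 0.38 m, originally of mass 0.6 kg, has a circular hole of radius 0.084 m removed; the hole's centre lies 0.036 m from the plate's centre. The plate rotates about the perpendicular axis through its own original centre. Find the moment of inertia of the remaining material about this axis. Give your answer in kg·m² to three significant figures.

0.0220

Unpierced body about its centre: I₀ = (1/12)M(a²+b²) = (1/12)(0.6)[(0.55)² + (0.38)²] = 0.022345 kg·m².
The removed disk has mass m = M·πr²/(ab) = (0.6)·π(0.084)²/(0.55·0.38) = 0.063638 kg (same uniform areal density).
Its moment of inertia about the rotation axis (parallel-axis theorem): I_hole = (1/2)mr² + md² = (1/2)(0.063638)(0.084)² + (0.063638)(0.036)² = 0.00030699 kg·m².
Treating the hole as negative mass, I = I₀ − I_hole = 0.022345 − 0.00030699 = 0.022038 kg·m².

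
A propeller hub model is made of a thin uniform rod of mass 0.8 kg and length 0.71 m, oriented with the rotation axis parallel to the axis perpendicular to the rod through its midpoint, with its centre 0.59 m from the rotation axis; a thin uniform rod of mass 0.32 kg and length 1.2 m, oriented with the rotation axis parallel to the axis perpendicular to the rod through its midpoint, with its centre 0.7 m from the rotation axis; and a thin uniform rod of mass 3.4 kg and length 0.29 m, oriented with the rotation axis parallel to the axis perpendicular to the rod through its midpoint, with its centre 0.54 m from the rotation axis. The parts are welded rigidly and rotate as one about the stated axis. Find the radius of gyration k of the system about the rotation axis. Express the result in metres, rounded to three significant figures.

Thin rod: I_cm = (1/12)ML² = (1/12)(0.8)(0.71)² = 0.033607 kg m²; centre at d = 0.59 m, so I = I_cm + Md² gives I = 0.033607 + (0.8)(0.59)² = 0.31209 kg m².
Thin rod: I_cm = (1/12)ML² = (1/12)(0.32)(1.2)² = 0.0384 kg m²; centre at d = 0.7 m, so I = I_cm + Md² gives I = 0.0384 + (0.32)(0.7)² = 0.1952 kg m².
Thin rod: I_cm = (1/12)ML² = (1/12)(3.4)(0.29)² = 0.023828 kg m²; centre at d = 0.54 m, so I = I_cm + Md² gives I = 0.023828 + (3.4)(0.54)² = 1.0153 kg m².
Total I = 1.5226 kg m²; total mass M = 4.52 kg.
k = √(I/M) = √(1.5226/4.52) = 0.58039 m.

0.580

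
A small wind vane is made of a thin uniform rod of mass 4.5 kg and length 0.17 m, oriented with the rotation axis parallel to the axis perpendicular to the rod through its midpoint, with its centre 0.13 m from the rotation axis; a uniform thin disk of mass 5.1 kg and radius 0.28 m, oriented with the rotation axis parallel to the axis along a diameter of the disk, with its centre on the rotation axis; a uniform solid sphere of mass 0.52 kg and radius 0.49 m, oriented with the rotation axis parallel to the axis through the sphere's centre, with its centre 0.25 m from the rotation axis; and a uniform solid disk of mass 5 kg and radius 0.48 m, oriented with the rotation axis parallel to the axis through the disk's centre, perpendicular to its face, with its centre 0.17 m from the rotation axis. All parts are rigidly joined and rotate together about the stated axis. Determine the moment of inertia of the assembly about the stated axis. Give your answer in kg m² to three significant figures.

Thin rod: I_cm = (1/12)ML² = (1/12)(4.5)(0.17)² = 0.010838 kg m²; centre at d = 0.13 m, so I = I_cm + Md² gives I = 0.010838 + (4.5)(0.13)² = 0.086888 kg m².
Thin disk: I_cm = (1/4)MR² = (1/4)(5.1)(0.28)² = 0.09996 kg m²; axis through the centre, so I = 0.09996 kg m².
Solid sphere: I_cm = (2/5)MR² = (2/5)(0.52)(0.49)² = 0.049941 kg m²; centre at d = 0.25 m, so I = I_cm + Md² gives I = 0.049941 + (0.52)(0.25)² = 0.082441 kg m².
Solid disk: I_cm = (1/2)MR² = (1/2)(5)(0.48)² = 0.576 kg m²; centre at d = 0.17 m, so I = I_cm + Md² gives I = 0.576 + (5)(0.17)² = 0.7205 kg m².
Total I = 0.086888 + 0.09996 + 0.082441 + 0.7205 = 0.98979 kg m².

0.990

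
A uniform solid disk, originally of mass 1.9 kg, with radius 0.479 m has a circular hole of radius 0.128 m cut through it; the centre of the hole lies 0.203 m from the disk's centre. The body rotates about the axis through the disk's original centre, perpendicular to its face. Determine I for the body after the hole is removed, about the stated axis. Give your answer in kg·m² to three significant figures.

0.211

Unpierced body about its centre: I₀ = (1/2)MR² = (1/2)(1.9)(0.479)² = 0.21797 kg·m².
The removed disk has mass m = M·(r/R)² = (1.9)(0.128/0.479)² = 0.13568 kg (same uniform areal density).
Its moment of inertia about the rotation axis (parallel-axis theorem): I_hole = (1/2)mr² + md² = (1/2)(0.13568)(0.128)² + (0.13568)(0.203)² = 0.0067025 kg·m².
Treating the hole as negative mass, I = I₀ − I_hole = 0.21797 − 0.0067025 = 0.21127 kg·m².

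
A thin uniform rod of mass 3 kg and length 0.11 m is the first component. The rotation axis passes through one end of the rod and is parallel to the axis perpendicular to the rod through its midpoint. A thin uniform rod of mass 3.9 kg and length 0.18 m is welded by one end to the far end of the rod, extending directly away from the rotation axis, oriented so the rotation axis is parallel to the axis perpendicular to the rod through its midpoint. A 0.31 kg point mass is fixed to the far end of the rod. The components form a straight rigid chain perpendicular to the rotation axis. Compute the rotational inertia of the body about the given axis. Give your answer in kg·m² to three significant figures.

0.205

Thin rod: I_cm = (1/12)ML² = (1/12)(3)(0.11)² = 0.003025 kg·m²; centre at d = 0.055 m, so the parallel axis theorem gives I = 0.003025 + (3)(0.055)² = 0.0121 kg·m².
Thin rod: I_cm = (1/12)ML² = (1/12)(3.9)(0.18)² = 0.01053 kg·m²; centre at d = 0.055 + 0.055 + 0.09 = 0.2 m, so the parallel axis theorem gives I = 0.01053 + (3.9)(0.2)² = 0.16653 kg·m².
Point mass: I_cm = 0; centre at d = 0.055 + 0.055 + 0.09 + 0.09 = 0.29 m, so the parallel axis theorem gives I = 0 + (0.31)(0.29)² = 0.026071 kg·m².
Total I = 0.0121 + 0.16653 + 0.026071 = 0.2047 kg·m².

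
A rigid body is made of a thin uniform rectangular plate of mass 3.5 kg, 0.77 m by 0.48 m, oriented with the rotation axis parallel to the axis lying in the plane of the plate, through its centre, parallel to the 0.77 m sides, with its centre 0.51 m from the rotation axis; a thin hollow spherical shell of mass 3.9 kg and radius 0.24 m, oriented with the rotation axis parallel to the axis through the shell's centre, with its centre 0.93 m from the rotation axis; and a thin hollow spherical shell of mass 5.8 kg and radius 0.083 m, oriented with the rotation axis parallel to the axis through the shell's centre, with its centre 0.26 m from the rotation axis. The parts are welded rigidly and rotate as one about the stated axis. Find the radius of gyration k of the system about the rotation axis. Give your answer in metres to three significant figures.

0.610

Rectangular plate: I_cm = (1/12)Mb² = (1/12)(3.5)(0.48)² = 0.0672 kg m^2; centre at d = 0.51 m, so I = I_cm + Md² gives I = 0.0672 + (3.5)(0.51)² = 0.97755 kg m^2.
Spherical shell: I_cm = (2/3)MR² = (2/3)(3.9)(0.24)² = 0.14976 kg m^2; centre at d = 0.93 m, so I = I_cm + Md² gives I = 0.14976 + (3.9)(0.93)² = 3.5229 kg m^2.
Spherical shell: I_cm = (2/3)MR² = (2/3)(5.8)(0.083)² = 0.026637 kg m^2; centre at d = 0.26 m, so I = I_cm + Md² gives I = 0.026637 + (5.8)(0.26)² = 0.41872 kg m^2.
Total I = 4.9191 kg m^2; total mass M = 13.2 kg.
k = √(I/M) = √(4.9191/13.2) = 0.61046 m.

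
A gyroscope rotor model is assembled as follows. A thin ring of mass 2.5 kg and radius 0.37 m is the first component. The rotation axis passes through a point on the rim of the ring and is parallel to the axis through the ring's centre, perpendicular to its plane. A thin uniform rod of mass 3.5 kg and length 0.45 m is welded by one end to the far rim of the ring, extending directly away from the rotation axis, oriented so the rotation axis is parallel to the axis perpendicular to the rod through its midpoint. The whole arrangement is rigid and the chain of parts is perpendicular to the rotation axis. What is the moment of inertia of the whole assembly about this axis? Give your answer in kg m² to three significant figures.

Thin ring: I_cm = MR² = (2.5)(0.37)² = 0.34225 kg m²; centre at d = 0.37 m, so the parallel axis theorem gives I = 0.34225 + (2.5)(0.37)² = 0.6845 kg m².
Thin rod: I_cm = (1/12)ML² = (1/12)(3.5)(0.45)² = 0.059062 kg m²; centre at d = 0.37 + 0.37 + 0.225 = 0.965 m, so the parallel axis theorem gives I = 0.059062 + (3.5)(0.965)² = 3.3184 kg m².
Total I = 0.6845 + 3.3184 = 4.0029 kg m².

4.00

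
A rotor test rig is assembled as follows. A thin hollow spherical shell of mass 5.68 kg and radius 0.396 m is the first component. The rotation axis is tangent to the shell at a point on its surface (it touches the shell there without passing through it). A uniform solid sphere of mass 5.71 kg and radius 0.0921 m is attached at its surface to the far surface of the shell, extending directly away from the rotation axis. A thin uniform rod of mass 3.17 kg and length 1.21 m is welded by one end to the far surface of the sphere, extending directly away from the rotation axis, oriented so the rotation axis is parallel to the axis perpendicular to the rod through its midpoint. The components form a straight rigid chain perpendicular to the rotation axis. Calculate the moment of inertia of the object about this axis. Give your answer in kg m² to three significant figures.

14.3

Spherical shell: I_cm = (2/3)MR² = (2/3)(5.68)(0.396)² = 0.59381 kg m²; centre at d = 0.396 m, so the parallel axis theorem gives I = 0.59381 + (5.68)(0.396)² = 1.4845 kg m².
Solid sphere: I_cm = (2/5)MR² = (2/5)(5.71)(0.0921)² = 0.019374 kg m²; centre at d = 0.396 + 0.396 + 0.0921 = 0.8841 m, so the parallel axis theorem gives I = 0.019374 + (5.71)(0.8841)² = 4.4825 kg m².
Thin rod: I_cm = (1/12)ML² = (1/12)(3.17)(1.21)² = 0.38677 kg m²; centre at d = 0.396 + 0.396 + 0.0921 + 0.0921 + 0.605 = 1.5812 m, so the parallel axis theorem gives I = 0.38677 + (3.17)(1.5812)² = 8.3124 kg m².
Total I = 1.4845 + 4.4825 + 8.3124 = 14.279 kg m².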